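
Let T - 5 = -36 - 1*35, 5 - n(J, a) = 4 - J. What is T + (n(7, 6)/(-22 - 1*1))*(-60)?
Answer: -1038/23 ≈ -45.130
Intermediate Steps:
n(J, a) = 1 + J (n(J, a) = 5 - (4 - J) = 5 + (-4 + J) = 1 + J)
T = -66 (T = 5 + (-36 - 1*35) = 5 + (-36 - 35) = 5 - 71 = -66)
T + (n(7, 6)/(-22 - 1*1))*(-60) = -66 + ((1 + 7)/(-22 - 1*1))*(-60) = -66 + (8/(-22 - 1))*(-60) = -66 + (8/(-23))*(-60) = -66 + (8*(-1/23))*(-60) = -66 - 8/23*(-60) = -66 + 480/23 = -1038/23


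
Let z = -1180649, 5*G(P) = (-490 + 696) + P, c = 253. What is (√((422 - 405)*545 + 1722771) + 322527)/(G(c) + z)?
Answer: -1612635/5902786 - 5*√433009/2951393 ≈ -0.27431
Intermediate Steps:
G(P) = 206/5 + P/5 (G(P) = ((-490 + 696) + P)/5 = (206 + P)/5 = 206/5 + P/5)
(√((422 - 405)*545 + 1722771) + 322527)/(G(c) + z) = (√((422 - 405)*545 + 1722771) + 322527)/((206/5 + (⅕)*253) - 1180649) = (√(17*545 + 1722771) + 322527)/((206/5 + 253/5) - 1180649) = (√(9265 + 1722771) + 322527)/(459/5 - 1180649) = (√1732036 + 322527)/(-5902786/5) = (2*√433009 + 322527)*(-5/5902786) = (322527 + 2*√433009)*(-5/5902786) = -1612635/5902786 - 5*√433009/2951393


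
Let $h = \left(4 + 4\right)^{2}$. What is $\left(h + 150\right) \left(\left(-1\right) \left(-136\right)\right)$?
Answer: $29104$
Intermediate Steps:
$h = 64$ ($h = 8^{2} = 64$)
$\left(h + 150\right) \left(\left(-1\right) \left(-136\right)\right) = \left(64 + 150\right) \left(\left(-1\right) \left(-136\right)\right) = 214 \cdot 136 = 29104$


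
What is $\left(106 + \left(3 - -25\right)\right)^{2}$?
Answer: $17956$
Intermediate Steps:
$\left(106 + \left(3 - -25\right)\right)^{2} = \left(106 + \left(3 + 25\right)\right)^{2} = \left(106 + 28\right)^{2} = 134^{2} = 17956$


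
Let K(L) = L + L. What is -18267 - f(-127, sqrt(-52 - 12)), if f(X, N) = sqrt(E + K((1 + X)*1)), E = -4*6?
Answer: -18267 - 2*I*sqrt(69) ≈ -18267.0 - 16.613*I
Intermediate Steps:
K(L) = 2*L
E = -24
f(X, N) = sqrt(-22 + 2*X) (f(X, N) = sqrt(-24 + 2*((1 + X)*1)) = sqrt(-24 + 2*(1 + X)) = sqrt(-24 + (2 + 2*X)) = sqrt(-22 + 2*X))
-18267 - f(-127, sqrt(-52 - 12)) = -18267 - sqrt(-22 + 2*(-127)) = -18267 - sqrt(-22 - 254) = -18267 - sqrt(-276) = -18267 - 2*I*sqrt(69)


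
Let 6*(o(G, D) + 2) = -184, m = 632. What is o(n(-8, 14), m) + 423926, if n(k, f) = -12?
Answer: 1271680/3 ≈ 4.2389e+5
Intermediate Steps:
o(G, D) = -98/3 (o(G, D) = -2 + (1/6)*(-184) = -2 - 92/3 = -98/3)
o(n(-8, 14), m) + 423926 = -98/3 + 423926 = 1271680/3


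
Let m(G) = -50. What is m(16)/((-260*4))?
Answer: 5/104 ≈ 0.048077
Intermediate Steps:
m(16)/((-260*4)) = -50/((-260*4)) = -50/(-1040) = -50*(-1/1040) = 5/104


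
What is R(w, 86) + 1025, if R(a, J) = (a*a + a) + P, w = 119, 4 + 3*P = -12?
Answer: 45899/3 ≈ 15300.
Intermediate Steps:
P = -16/3 (P = -4/3 + (1/3)*(-12) = -4/3 - 4 = -16/3 ≈ -5.3333)
R(a, J) = -16/3 + a + a**2 (R(a, J) = (a*a + a) - 16/3 = (a**2 + a) - 16/3 = (a + a**2) - 16/3 = -16/3 + a + a**2)
R(w, 86) + 1025 = (-16/3 + 119 + 119**2) + 1025 = (-16/3 + 119 + 14161) + 1025 = 42824/3 + 1025 = 45899/3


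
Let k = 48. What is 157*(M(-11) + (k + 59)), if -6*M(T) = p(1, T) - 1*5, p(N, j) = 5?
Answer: 16799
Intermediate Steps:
M(T) = 0 (M(T) = -(5 - 1*5)/6 = -(5 - 5)/6 = -⅙*0 = 0)
157*(M(-11) + (k + 59)) = 157*(0 + (48 + 59)) = 157*(0 + 107) = 157*107 = 16799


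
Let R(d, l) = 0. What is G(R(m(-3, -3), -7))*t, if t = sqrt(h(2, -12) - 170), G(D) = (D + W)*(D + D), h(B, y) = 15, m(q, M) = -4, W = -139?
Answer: 0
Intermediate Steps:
G(D) = 2*D*(-139 + D) (G(D) = (D - 139)*(D + D) = (-139 + D)*(2*D) = 2*D*(-139 + D))
t = I*sqrt(155) (t = sqrt(15 - 170) = sqrt(-155) = I*sqrt(155) ≈ 12.45*I)
G(R(m(-3, -3), -7))*t = (2*0*(-139 + 0))*(I*sqrt(155)) = (2*0*(-139))*(I*sqrt(155)) = 0*(I*sqrt(155)) = 0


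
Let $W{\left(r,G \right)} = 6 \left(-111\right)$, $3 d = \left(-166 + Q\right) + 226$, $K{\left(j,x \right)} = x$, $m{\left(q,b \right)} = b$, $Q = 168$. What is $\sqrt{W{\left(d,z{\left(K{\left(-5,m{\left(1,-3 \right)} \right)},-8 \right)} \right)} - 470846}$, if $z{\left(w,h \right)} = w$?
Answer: $2 i \sqrt{117878} \approx 686.67 i$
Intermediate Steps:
$d = 76$ ($d = \frac{\left(-166 + 168\right) + 226}{3} = \frac{2 + 226}{3} = \frac{1}{3} \cdot 228 = 76$)
$W{\left(r,G \right)} = -666$
$\sqrt{W{\left(d,z{\left(K{\left(-5,m{\left(1,-3 \right)} \right)},-8 \right)} \right)} - 470846} = \sqrt{-666 - 470846} = \sqrt{-471512} = 2 i \sqrt{117878}$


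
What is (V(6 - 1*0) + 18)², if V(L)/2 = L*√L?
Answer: 1188 + 432*√6 ≈ 2246.2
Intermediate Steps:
V(L) = 2*L^(3/2) (V(L) = 2*(L*√L) = 2*L^(3/2))
(V(6 - 1*0) + 18)² = (2*(6 - 1*0)^(3/2) + 18)² = (2*(6 + 0)^(3/2) + 18)² = (2*6^(3/2) + 18)² = (2*(6*√6) + 18)² = (12*√6 + 18)² = (18 + 12*√6)²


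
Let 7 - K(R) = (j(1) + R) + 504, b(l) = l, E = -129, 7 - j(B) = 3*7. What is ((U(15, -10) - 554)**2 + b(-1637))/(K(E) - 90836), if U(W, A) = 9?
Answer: -147694/45595 ≈ -3.2393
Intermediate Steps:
j(B) = -14 (j(B) = 7 - 3*7 = 7 - 1*21 = 7 - 21 = -14)
K(R) = -483 - R (K(R) = 7 - ((-14 + R) + 504) = 7 - (490 + R) = 7 + (-490 - R) = -483 - R)
((U(15, -10) - 554)**2 + b(-1637))/(K(E) - 90836) = ((9 - 554)**2 - 1637)/((-483 - 1*(-129)) - 90836) = ((-545)**2 - 1637)/((-483 + 129) - 90836) = (297025 - 1637)/(-354 - 90836) = 295388/(-91190) = 295388*(-1/91190) = -147694/45595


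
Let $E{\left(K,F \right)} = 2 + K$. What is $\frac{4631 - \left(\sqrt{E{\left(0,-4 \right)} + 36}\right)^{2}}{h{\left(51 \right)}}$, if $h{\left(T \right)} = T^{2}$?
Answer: $\frac{1531}{867} \approx 1.7659$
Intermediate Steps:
$\frac{4631 - \left(\sqrt{E{\left(0,-4 \right)} + 36}\right)^{2}}{h{\left(51 \right)}} = \frac{4631 - \left(\sqrt{\left(2 + 0\right) + 36}\right)^{2}}{51^{2}} = \frac{4631 - \left(\sqrt{2 + 36}\right)^{2}}{2601} = \left(4631 - \left(\sqrt{38}\right)^{2}\right) \frac{1}{2601} = \left(4631 - 38\right) \frac{1}{2601} = 4593 \cdot \frac{1}{2601} = \frac{1531}{867}$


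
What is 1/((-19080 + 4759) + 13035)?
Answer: -1/1286 ≈ -0.00077760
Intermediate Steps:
1/((-19080 + 4759) + 13035) = 1/(-14321 + 13035) = 1/(-1286) = -1/1286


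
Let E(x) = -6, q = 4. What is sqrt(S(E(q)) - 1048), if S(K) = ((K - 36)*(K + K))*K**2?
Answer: 2*sqrt(4274) ≈ 130.75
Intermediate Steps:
S(K) = 2*K**3*(-36 + K) (S(K) = ((-36 + K)*(2*K))*K**2 = (2*K*(-36 + K))*K**2 = 2*K**3*(-36 + K))
sqrt(S(E(q)) - 1048) = sqrt(2*(-6)**3*(-36 - 6) - 1048) = sqrt(2*(-216)*(-42) - 1048) = sqrt(18144 - 1048) = sqrt(17096) = 2*sqrt(4274)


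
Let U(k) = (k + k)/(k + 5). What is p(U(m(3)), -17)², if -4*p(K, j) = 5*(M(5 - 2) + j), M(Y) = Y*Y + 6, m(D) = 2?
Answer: 25/4 ≈ 6.2500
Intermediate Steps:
M(Y) = 6 + Y² (M(Y) = Y² + 6 = 6 + Y²)
U(k) = 2*k/(5 + k) (U(k) = (2*k)/(5 + k) = 2*k/(5 + k))
p(K, j) = -75/4 - 5*j/4 (p(K, j) = -5*((6 + (5 - 2)²) + j)/4 = -5*((6 + 3²) + j)/4 = -5*((6 + 9) + j)/4 = -5*(15 + j)/4 = -(75 + 5*j)/4 = -75/4 - 5*j/4)
p(U(m(3)), -17)² = (-75/4 - 5/4*(-17))² = (-75/4 + 85/4)² = (5/2)² = 25/4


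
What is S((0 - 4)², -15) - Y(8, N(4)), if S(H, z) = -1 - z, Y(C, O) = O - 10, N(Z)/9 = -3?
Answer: 51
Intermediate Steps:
N(Z) = -27 (N(Z) = 9*(-3) = -27)
Y(C, O) = -10 + O
S((0 - 4)², -15) - Y(8, N(4)) = (-1 - 1*(-15)) - (-10 - 27) = (-1 + 15) - 1*(-37) = 14 + 37 = 51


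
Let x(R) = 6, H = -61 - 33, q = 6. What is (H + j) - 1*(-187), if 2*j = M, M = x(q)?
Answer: 96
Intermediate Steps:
H = -94
M = 6
j = 3 (j = (½)*6 = 3)
(H + j) - 1*(-187) = (-94 + 3) - 1*(-187) = -91 + 187 = 96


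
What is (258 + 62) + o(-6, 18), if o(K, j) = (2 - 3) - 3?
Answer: 316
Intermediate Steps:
o(K, j) = -4 (o(K, j) = -1 - 3 = -4)
(258 + 62) + o(-6, 18) = (258 + 62) - 4 = 320 - 4 = 316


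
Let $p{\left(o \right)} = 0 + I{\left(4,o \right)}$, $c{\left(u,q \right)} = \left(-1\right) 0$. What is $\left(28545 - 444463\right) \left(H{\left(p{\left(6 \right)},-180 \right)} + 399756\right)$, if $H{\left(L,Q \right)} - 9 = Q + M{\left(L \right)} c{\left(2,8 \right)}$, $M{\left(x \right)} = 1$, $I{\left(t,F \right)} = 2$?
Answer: $-166194594030$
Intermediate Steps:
$c{\left(u,q \right)} = 0$
$p{\left(o \right)} = 2$ ($p{\left(o \right)} = 0 + 2 = 2$)
$H{\left(L,Q \right)} = 9 + Q$ ($H{\left(L,Q \right)} = 9 + \left(Q + 1 \cdot 0\right) = 9 + \left(Q + 0\right) = 9 + Q$)
$\left(28545 - 444463\right) \left(H{\left(p{\left(6 \right)},-180 \right)} + 399756\right) = \left(28545 - 444463\right) \left(\left(9 - 180\right) + 399756\right) = - 415918 \left(-171 + 399756\right) = \left(-415918\right) 399585 = -166194594030$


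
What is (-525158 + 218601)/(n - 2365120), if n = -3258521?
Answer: 306557/5623641 ≈ 0.054512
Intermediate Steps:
(-525158 + 218601)/(n - 2365120) = (-525158 + 218601)/(-3258521 - 2365120) = -306557/(-5623641) = -306557*(-1/5623641) = 306557/5623641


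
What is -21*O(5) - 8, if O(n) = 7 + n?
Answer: -260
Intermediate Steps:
-21*O(5) - 8 = -21*(7 + 5) - 8 = -21*12 - 8 = -252 - 8 = -260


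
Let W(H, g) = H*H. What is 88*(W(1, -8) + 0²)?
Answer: 88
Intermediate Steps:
W(H, g) = H²
88*(W(1, -8) + 0²) = 88*(1² + 0²) = 88*(1 + 0) = 88*1 = 88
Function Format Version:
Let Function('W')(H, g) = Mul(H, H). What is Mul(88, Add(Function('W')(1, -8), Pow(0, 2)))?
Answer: 88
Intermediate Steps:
Function('W')(H, g) = Pow(H, 2)
Mul(88, Add(Function('W')(1, -8), Pow(0, 2))) = Mul(88, Add(Pow(1, 2), Pow(0, 2))) = Mul(88, Add(1, 0)) = Mul(88, 1) = 88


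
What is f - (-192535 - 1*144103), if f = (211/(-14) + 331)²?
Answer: 85543977/196 ≈ 4.3645e+5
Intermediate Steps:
f = 19562929/196 (f = (211*(-1/14) + 331)² = (-211/14 + 331)² = (4423/14)² = 19562929/196 ≈ 99811.)
f - (-192535 - 1*144103) = 19562929/196 - (-192535 - 1*144103) = 19562929/196 - (-192535 - 144103) = 19562929/196 - 1*(-336638) = 19562929/196 + 336638 = 85543977/196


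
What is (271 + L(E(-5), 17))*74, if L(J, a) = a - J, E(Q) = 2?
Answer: 21164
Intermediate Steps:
(271 + L(E(-5), 17))*74 = (271 + (17 - 1*2))*74 = (271 + (17 - 2))*74 = (271 + 15)*74 = 286*74 = 21164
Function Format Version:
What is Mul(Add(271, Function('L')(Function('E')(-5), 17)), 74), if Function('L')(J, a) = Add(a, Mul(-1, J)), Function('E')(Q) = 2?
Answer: 21164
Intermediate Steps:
Mul(Add(271, Function('L')(Function('E')(-5), 17)), 74) = Mul(Add(271, Add(17, Mul(-1, 2))), 74) = Mul(Add(271, Add(17, -2)), 74) = Mul(Add(271, 15), 74) = Mul(286, 74) = 21164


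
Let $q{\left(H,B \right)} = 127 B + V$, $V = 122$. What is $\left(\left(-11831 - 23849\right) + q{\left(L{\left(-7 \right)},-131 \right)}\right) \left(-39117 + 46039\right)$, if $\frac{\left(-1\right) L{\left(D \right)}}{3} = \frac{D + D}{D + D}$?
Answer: $-361293790$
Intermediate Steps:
$L{\left(D \right)} = -3$ ($L{\left(D \right)} = - 3 \frac{D + D}{D + D} = - 3 \frac{2 D}{2 D} = - 3 \cdot 2 D \frac{1}{2 D} = \left(-3\right) 1 = -3$)
$q{\left(H,B \right)} = 122 + 127 B$ ($q{\left(H,B \right)} = 127 B + 122 = 122 + 127 B$)
$\left(\left(-11831 - 23849\right) + q{\left(L{\left(-7 \right)},-131 \right)}\right) \left(-39117 + 46039\right) = \left(\left(-11831 - 23849\right) + \left(122 + 127 \left(-131\right)\right)\right) \left(-39117 + 46039\right) = \left(-35680 + \left(122 - 16637\right)\right) 6922 = \left(-35680 - 16515\right) 6922 = \left(-52195\right) 6922 = -361293790$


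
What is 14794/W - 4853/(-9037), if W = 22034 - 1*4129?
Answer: 220586343/161807485 ≈ 1.3633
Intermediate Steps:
W = 17905 (W = 22034 - 4129 = 17905)
14794/W - 4853/(-9037) = 14794/17905 - 4853/(-9037) = 14794*(1/17905) - 4853*(-1/9037) = 14794/17905 + 4853/9037 = 220586343/161807485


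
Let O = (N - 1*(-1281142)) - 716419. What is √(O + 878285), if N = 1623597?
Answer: √3066605 ≈ 1751.2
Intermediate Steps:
O = 2188320 (O = (1623597 - 1*(-1281142)) - 716419 = (1623597 + 1281142) - 716419 = 2904739 - 716419 = 2188320)
√(O + 878285) = √(2188320 + 878285) = √3066605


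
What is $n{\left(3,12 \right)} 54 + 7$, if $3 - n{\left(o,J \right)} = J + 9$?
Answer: $-965$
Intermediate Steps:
$n{\left(o,J \right)} = -6 - J$ ($n{\left(o,J \right)} = 3 - \left(J + 9\right) = 3 - \left(9 + J\right) = -6 - J$)
$n{\left(3,12 \right)} 54 + 7 = \left(-6 - 12\right) 54 + 7 = \left(-18\right) 54 + 7 = -972 + 7 = -965$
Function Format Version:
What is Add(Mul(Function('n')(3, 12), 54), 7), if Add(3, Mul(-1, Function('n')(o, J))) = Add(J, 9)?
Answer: -965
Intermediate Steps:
Function('n')(o, J) = Add(-6, Mul(-1, J)) (Function('n')(o, J) = Add(3, Mul(-1, Add(J, 9))) = Add(3, Mul(-1, Add(9, J))) = Add(3, Add(-9, Mul(-1, J))) = Add(-6, Mul(-1, J)))
Add(Mul(Function('n')(3, 12), 54), 7) = Add(Mul(Add(-6, Mul(-1, 12)), 54), 7) = Add(Mul(Add(-6, -12), 54), 7) = Add(Mul(-18, 54), 7) = Add(-972, 7) = -965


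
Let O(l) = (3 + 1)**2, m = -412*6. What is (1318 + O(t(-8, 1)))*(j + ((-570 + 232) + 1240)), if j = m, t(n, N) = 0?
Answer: -2094380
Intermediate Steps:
m = -2472
j = -2472
O(l) = 16 (O(l) = 4**2 = 16)
(1318 + O(t(-8, 1)))*(j + ((-570 + 232) + 1240)) = (1318 + 16)*(-2472 + ((-570 + 232) + 1240)) = 1334*(-2472 + (-338 + 1240)) = 1334*(-2472 + 902) = 1334*(-1570) = -2094380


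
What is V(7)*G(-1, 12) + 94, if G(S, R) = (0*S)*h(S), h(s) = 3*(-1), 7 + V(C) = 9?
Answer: 94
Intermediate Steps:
V(C) = 2 (V(C) = -7 + 9 = 2)
h(s) = -3
G(S, R) = 0 (G(S, R) = (0*S)*(-3) = 0*(-3) = 0)
V(7)*G(-1, 12) + 94 = 2*0 + 94 = 0 + 94 = 94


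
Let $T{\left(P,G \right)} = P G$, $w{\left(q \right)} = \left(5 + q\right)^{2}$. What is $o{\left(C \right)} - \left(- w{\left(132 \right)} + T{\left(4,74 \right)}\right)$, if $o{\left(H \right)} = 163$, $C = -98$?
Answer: $18636$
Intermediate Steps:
$T{\left(P,G \right)} = G P$
$o{\left(C \right)} - \left(- w{\left(132 \right)} + T{\left(4,74 \right)}\right) = 163 + \left(\left(5 + 132\right)^{2} - 74 \cdot 4\right) = 163 + \left(137^{2} - 296\right) = 163 + \left(18769 - 296\right) = 163 + 18473 = 18636$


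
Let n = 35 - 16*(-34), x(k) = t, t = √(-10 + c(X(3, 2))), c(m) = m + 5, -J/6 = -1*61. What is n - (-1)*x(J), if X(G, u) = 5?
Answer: 579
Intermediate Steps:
J = 366 (J = -(-6)*61 = -6*(-61) = 366)
c(m) = 5 + m
t = 0 (t = √(-10 + (5 + 5)) = √(-10 + 10) = √0 = 0)
x(k) = 0
n = 579 (n = 35 + 544 = 579)
n - (-1)*x(J) = 579 - (-1)*0 = 579 - 1*0 = 579 + 0 = 579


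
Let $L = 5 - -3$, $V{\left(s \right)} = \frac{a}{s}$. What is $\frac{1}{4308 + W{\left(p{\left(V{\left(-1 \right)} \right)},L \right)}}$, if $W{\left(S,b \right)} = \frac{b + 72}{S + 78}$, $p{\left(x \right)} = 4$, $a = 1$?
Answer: $\frac{41}{176668} \approx 0.00023207$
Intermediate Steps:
$V{\left(s \right)} = \frac{1}{s}$ ($V{\left(s \right)} = 1 \frac{1}{s} = \frac{1}{s}$)
$L = 8$ ($L = 5 + 3 = 8$)
$W{\left(S,b \right)} = \frac{72 + b}{78 + S}$
$\frac{1}{4308 + W{\left(p{\left(V{\left(-1 \right)} \right)},L \right)}} = \frac{1}{4308 + \frac{72 + 8}{78 + 4}} = \frac{1}{4308 + \frac{1}{82} \cdot 80} = \frac{1}{4308 + \frac{40}{41}} = \frac{1}{\frac{176668}{41}} = \frac{41}{176668}$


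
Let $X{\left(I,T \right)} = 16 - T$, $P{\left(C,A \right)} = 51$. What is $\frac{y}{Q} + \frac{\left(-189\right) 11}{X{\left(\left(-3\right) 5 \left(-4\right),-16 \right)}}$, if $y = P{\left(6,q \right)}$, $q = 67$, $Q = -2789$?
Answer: $- \frac{5799963}{89248} \approx -64.987$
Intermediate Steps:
$y = 51$
$\frac{y}{Q} + \frac{\left(-189\right) 11}{X{\left(\left(-3\right) 5 \left(-4\right),-16 \right)}} = \frac{51}{-2789} + \frac{\left(-189\right) 11}{16 - -16} = 51 \left(- \frac{1}{2789}\right) - \frac{2079}{16 + 16} = - \frac{51}{2789} - \frac{2079}{32} = - \frac{5799963}{89248}$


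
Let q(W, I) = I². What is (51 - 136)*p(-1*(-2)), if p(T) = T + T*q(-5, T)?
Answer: -850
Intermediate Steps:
p(T) = T + T³ (p(T) = T + T*T² = T + T³)
(51 - 136)*p(-1*(-2)) = (51 - 136)*(-1*(-2) + (-1*(-2))³) = -85*(2 + 2³) = -85*(2 + 8) = -85*10 = -850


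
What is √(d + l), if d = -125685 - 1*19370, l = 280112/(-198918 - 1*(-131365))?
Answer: I*√661964042140431/67553 ≈ 380.87*I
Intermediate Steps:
l = -280112/67553 (l = 280112/(-198918 + 131365) = 280112/(-67553) = 280112*(-1/67553) = -280112/67553 ≈ -4.1466)
d = -145055 (d = -125685 - 19370 = -145055)
√(d + l) = √(-145055 - 280112/67553) = √(-9799180527/67553) = I*√661964042140431/67553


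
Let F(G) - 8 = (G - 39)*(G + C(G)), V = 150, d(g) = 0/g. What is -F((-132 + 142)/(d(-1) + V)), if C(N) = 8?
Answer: 68864/225 ≈ 306.06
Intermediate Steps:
d(g) = 0
F(G) = 8 + (-39 + G)*(8 + G) (F(G) = 8 + (G - 39)*(G + 8) = 8 + (-39 + G)*(8 + G))
-F((-132 + 142)/(d(-1) + V)) = -(-304 + ((-132 + 142)/(0 + 150))² - 31*(-132 + 142)/(0 + 150)) = -(-304 + (10/150)² - 310/150) = -(-304 + (10*(1/150))² - 310/150) = -(-304 + (1/15)² - 31*1/15) = -(-304 + 1/225 - 31/15) = -1*(-68864/225) = 68864/225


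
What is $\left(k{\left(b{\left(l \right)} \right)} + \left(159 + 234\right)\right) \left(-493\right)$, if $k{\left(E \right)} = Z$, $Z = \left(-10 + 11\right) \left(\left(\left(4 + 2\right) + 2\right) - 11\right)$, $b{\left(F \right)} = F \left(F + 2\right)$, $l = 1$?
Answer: $-192270$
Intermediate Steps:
$b{\left(F \right)} = F \left(2 + F\right)$
$Z = -3$ ($Z = 1 \left(\left(6 + 2\right) - 11\right) = 1 \left(8 - 11\right) = 1 \left(-3\right) = -3$)
$k{\left(E \right)} = -3$
$\left(k{\left(b{\left(l \right)} \right)} + \left(159 + 234\right)\right) \left(-493\right) = \left(-3 + \left(159 + 234\right)\right) \left(-493\right) = \left(-3 + 393\right) \left(-493\right) = 390 \left(-493\right) = -192270$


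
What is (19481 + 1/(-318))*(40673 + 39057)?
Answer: 246961960805/159 ≈ 1.5532e+9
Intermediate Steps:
(19481 + 1/(-318))*(40673 + 39057) = (19481 - 1/318)*79730 = (6194957/318)*79730 = 246961960805/159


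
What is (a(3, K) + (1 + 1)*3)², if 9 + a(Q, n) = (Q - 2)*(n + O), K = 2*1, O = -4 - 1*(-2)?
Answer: 9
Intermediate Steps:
O = -2 (O = -4 + 2 = -2)
K = 2
a(Q, n) = -9 + (-2 + Q)*(-2 + n) (a(Q, n) = -9 + (Q - 2)*(n - 2) = -9 + (-2 + Q)*(-2 + n))
(a(3, K) + (1 + 1)*3)² = ((-5 - 2*3 - 2*2 + 3*2) + (1 + 1)*3)² = ((-5 - 6 - 4 + 6) + 2*3)² = (-9 + 6)² = (-3)² = 9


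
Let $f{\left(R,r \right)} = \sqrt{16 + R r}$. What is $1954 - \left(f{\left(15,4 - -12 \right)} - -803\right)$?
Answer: $1135$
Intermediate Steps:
$1954 - \left(f{\left(15,4 - -12 \right)} - -803\right) = 1954 - \left(\sqrt{16 + 15 \left(4 - -12\right)} - -803\right) = 1954 - \left(\sqrt{16 + 15 \left(4 + 12\right)} + 803\right) = 1954 - \left(\sqrt{16 + 15 \cdot 16} + 803\right) = 1954 - \left(\sqrt{16 + 240} + 803\right) = 1954 - \left(\sqrt{256} + 803\right) = 1954 - \left(16 + 803\right) = 1954 - 819 = 1135$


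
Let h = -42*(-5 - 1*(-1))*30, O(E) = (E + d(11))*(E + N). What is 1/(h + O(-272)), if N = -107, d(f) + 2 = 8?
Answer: 1/105854 ≈ 9.4470e-6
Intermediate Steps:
d(f) = 6 (d(f) = -2 + 8 = 6)
O(E) = (-107 + E)*(6 + E) (O(E) = (E + 6)*(E - 107) = (6 + E)*(-107 + E) = (-107 + E)*(6 + E))
h = 5040 (h = -42*(-5 + 1)*30 = -42*(-4)*30 = 168*30 = 5040)
1/(h + O(-272)) = 1/(5040 + (-642 + (-272)² - 101*(-272))) = 1/(5040 + (-642 + 73984 + 27472)) = 1/(5040 + 100814) = 1/105854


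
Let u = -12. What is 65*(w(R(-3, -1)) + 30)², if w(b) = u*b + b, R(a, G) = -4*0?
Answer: 58500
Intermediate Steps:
R(a, G) = 0
w(b) = -11*b (w(b) = -12*b + b = -11*b)
65*(w(R(-3, -1)) + 30)² = 65*(-11*0 + 30)² = 65*(0 + 30)² = 65*30² = 65*900 = 58500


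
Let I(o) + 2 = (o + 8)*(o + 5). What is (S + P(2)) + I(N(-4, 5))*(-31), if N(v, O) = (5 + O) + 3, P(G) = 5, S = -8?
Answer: -11659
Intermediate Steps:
N(v, O) = 8 + O
I(o) = -2 + (5 + o)*(8 + o) (I(o) = -2 + (o + 8)*(o + 5) = -2 + (8 + o)*(5 + o) = -2 + (5 + o)*(8 + o))
(S + P(2)) + I(N(-4, 5))*(-31) = (-8 + 5) + (38 + (8 + 5)² + 13*(8 + 5))*(-31) = -3 + (38 + 13² + 13*13)*(-31) = -3 + (38 + 169 + 169)*(-31) = -3 + 376*(-31) = -3 - 11656 = -11659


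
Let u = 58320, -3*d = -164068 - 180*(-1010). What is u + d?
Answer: 157228/3 ≈ 52409.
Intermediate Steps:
d = -17732/3 (d = -(-164068 - 180*(-1010))/3 = -(-164068 + 181800)/3 = -⅓*17732 = -17732/3 ≈ -5910.7)
u + d = 58320 - 17732/3 = 157228/3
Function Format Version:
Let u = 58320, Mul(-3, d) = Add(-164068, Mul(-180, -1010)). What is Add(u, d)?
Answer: Rational(157228, 3) ≈ 52409.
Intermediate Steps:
d = Rational(-17732, 3) (d = Mul(Rational(-1, 3), Add(-164068, Mul(-180, -1010))) = Mul(Rational(-1, 3), Add(-164068, 181800)) = Mul(Rational(-1, 3), 17732) = Rational(-17732, 3) ≈ -5910.7)
Add(u, d) = Add(58320, Rational(-17732, 3)) = Rational(157228, 3)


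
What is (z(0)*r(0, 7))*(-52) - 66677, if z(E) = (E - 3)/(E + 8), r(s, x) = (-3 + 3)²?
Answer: -66677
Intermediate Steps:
r(s, x) = 0 (r(s, x) = 0² = 0)
z(E) = (-3 + E)/(8 + E)
(z(0)*r(0, 7))*(-52) - 66677 = (((-3 + 0)/(8 + 0))*0)*(-52) - 66677 = ((-3/8)*0)*(-52) - 66677 = (((⅛)*(-3))*0)*(-52) - 66677 = -3/8*0*(-52) - 66677 = 0*(-52) - 66677 = 0 - 66677 = -66677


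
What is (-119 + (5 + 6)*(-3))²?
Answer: 23104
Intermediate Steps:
(-119 + (5 + 6)*(-3))² = (-119 + 11*(-3))² = (-119 - 33)² = (-152)² = 23104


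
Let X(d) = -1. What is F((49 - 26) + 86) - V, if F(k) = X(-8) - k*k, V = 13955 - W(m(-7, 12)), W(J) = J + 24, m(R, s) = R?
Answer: -25820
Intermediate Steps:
W(J) = 24 + J
V = 13938 (V = 13955 - (24 - 7) = 13955 - 1*17 = 13955 - 17 = 13938)
F(k) = -1 - k² (F(k) = -1 - k*k = -1 - k²)
F((49 - 26) + 86) - V = (-1 - ((49 - 26) + 86)²) - 1*13938 = (-1 - (23 + 86)²) - 13938 = (-1 - 1*109²) - 13938 = (-1 - 1*11881) - 13938 = (-1 - 11881) - 13938 = -11882 - 13938 = -25820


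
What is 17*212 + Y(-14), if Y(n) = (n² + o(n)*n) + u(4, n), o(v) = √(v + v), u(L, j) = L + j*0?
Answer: 3804 - 28*I*√7 ≈ 3804.0 - 74.081*I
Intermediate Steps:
u(L, j) = L (u(L, j) = L + 0 = L)
o(v) = √2*√v (o(v) = √(2*v) = √2*√v)
Y(n) = 4 + n² + √2*n^(3/2) (Y(n) = (n² + (√2*√n)*n) + 4 = (n² + √2*n^(3/2)) + 4 = 4 + n² + √2*n^(3/2))
17*212 + Y(-14) = 17*212 + (4 + (-14)² + √2*(-14)^(3/2)) = 3604 + (4 + 196 + √2*(-14*I*√14)) = 3604 + (4 + 196 - 28*I*√7) = 3604 + (200 - 28*I*√7) = 3804 - 28*I*√7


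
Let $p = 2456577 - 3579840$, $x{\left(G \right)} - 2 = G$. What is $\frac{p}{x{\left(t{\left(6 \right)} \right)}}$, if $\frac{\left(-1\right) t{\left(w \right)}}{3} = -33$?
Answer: $- \frac{1123263}{101} \approx -11121.0$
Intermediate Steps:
$t{\left(w \right)} = 99$ ($t{\left(w \right)} = \left(-3\right) \left(-33\right) = 99$)
$x{\left(G \right)} = 2 + G$
$p = -1123263$
$\frac{p}{x{\left(t{\left(6 \right)} \right)}} = - \frac{1123263}{2 + 99} = - \frac{1123263}{101}$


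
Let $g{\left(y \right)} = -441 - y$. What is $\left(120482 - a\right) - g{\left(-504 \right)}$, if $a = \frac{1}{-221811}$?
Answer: $\frac{26710258810}{221811} \approx 1.2042 \cdot 10^{5}$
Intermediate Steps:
$a = - \frac{1}{221811} \approx -4.5083 \cdot 10^{-6}$
$\left(120482 - a\right) - g{\left(-504 \right)} = \left(120482 - - \frac{1}{221811}\right) - \left(-441 - -504\right) = \left(120482 + \frac{1}{221811}\right) - \left(-441 + 504\right) = \frac{26724232903}{221811} - 63 = \frac{26710258810}{221811}$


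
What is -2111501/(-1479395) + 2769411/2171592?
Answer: 2894123821979/1070880782280 ≈ 2.7026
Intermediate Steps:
-2111501/(-1479395) + 2769411/2171592 = -2111501*(-1/1479395) + 2769411*(1/2171592) = 2111501/1479395 + 923137/723864 = 2894123821979/1070880782280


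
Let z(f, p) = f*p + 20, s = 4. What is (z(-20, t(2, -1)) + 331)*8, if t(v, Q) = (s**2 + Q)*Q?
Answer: 5208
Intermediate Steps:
t(v, Q) = Q*(16 + Q) (t(v, Q) = (4**2 + Q)*Q = (16 + Q)*Q = Q*(16 + Q))
z(f, p) = 20 + f*p
(z(-20, t(2, -1)) + 331)*8 = ((20 - (-20)*(16 - 1)) + 331)*8 = ((20 - (-20)*15) + 331)*8 = ((20 - 20*(-15)) + 331)*8 = ((20 + 300) + 331)*8 = (320 + 331)*8 = 651*8 = 5208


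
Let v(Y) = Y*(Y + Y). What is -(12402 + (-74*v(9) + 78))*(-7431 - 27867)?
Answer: 17366616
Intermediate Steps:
v(Y) = 2*Y**2 (v(Y) = Y*(2*Y) = 2*Y**2)
-(12402 + (-74*v(9) + 78))*(-7431 - 27867) = -(12402 + (-148*9**2 + 78))*(-7431 - 27867) = -(12402 + (-148*81 + 78))*(-35298) = -(12402 + (-74*162 + 78))*(-35298) = -(12402 + (-11988 + 78))*(-35298) = -(12402 - 11910)*(-35298) = -492*(-35298) = -1*(-17366616) = 17366616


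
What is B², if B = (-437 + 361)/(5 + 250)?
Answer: 5776/65025 ≈ 0.088827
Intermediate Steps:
B = -76/255 ≈ -0.29804
B² = (-76/255)² = 5776/65025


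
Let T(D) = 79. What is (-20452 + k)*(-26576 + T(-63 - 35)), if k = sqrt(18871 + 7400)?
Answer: 541916644 - 79491*sqrt(2919) ≈ 5.3762e+8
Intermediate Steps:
k = 3*sqrt(2919) (k = sqrt(26271) = 3*sqrt(2919) ≈ 162.08)
(-20452 + k)*(-26576 + T(-63 - 35)) = (-20452 + 3*sqrt(2919))*(-26576 + 79) = (-20452 + 3*sqrt(2919))*(-26497) = 541916644 - 79491*sqrt(2919)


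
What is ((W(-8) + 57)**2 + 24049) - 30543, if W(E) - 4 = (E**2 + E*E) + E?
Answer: 26267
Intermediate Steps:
W(E) = 4 + E + 2*E**2 (W(E) = 4 + ((E**2 + E*E) + E) = 4 + ((E**2 + E**2) + E) = 4 + (2*E**2 + E) = 4 + (E + 2*E**2) = 4 + E + 2*E**2)
((W(-8) + 57)**2 + 24049) - 30543 = (((4 - 8 + 2*(-8)**2) + 57)**2 + 24049) - 30543 = (((4 - 8 + 2*64) + 57)**2 + 24049) - 30543 = (((4 - 8 + 128) + 57)**2 + 24049) - 30543 = ((124 + 57)**2 + 24049) - 30543 = (181**2 + 24049) - 30543 = (32761 + 24049) - 30543 = 56810 - 30543 = 26267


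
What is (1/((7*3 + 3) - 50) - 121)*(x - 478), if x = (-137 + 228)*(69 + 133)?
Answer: -28171944/13 ≈ -2.1671e+6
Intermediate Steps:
x = 18382 (x = 91*202 = 18382)
(1/((7*3 + 3) - 50) - 121)*(x - 478) = (1/((7*3 + 3) - 50) - 121)*(18382 - 478) = (1/((21 + 3) - 50) - 121)*17904 = (1/(24 - 50) - 121)*17904 = (1/(-26) - 121)*17904 = (-1/26 - 121)*17904 = -3147/26*17904 = -28171944/13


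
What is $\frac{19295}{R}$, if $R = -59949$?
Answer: $- \frac{19295}{59949} \approx -0.32186$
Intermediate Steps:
$\frac{19295}{R} = \frac{19295}{-59949} = 19295 \left(- \frac{1}{59949}\right) = - \frac{19295}{59949}$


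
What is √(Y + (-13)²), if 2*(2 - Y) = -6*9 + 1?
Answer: √790/2 ≈ 14.053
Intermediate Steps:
Y = 57/2 (Y = 2 - (-6*9 + 1)/2 = 2 - (-54 + 1)/2 = 2 - ½*(-53) = 2 + 53/2 = 57/2 ≈ 28.500)
√(Y + (-13)²) = √(57/2 + (-13)²) = √(57/2 + 169) = √(395/2) = √790/2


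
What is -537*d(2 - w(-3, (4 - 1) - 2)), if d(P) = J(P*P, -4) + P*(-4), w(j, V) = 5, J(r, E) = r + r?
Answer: -16110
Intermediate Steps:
J(r, E) = 2*r
d(P) = -4*P + 2*P² (d(P) = 2*(P*P) + P*(-4) = 2*P² - 4*P = -4*P + 2*P²)
-537*d(2 - w(-3, (4 - 1) - 2)) = -1074*(2 - 1*5)*(-2 + (2 - 1*5)) = -1074*(2 - 5)*(-2 + (2 - 5)) = -1074*(-3)*(-2 - 3) = -1074*(-3)*(-5) = -537*30 = -16110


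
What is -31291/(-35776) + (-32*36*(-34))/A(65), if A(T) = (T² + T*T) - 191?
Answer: 42556583/7576256 ≈ 5.6171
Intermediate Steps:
A(T) = -191 + 2*T² (A(T) = (T² + T²) - 191 = 2*T² - 191 = -191 + 2*T²)
-31291/(-35776) + (-32*36*(-34))/A(65) = -31291/(-35776) + (-32*36*(-34))/(-191 + 2*65²) = -31291*(-1/35776) + (-1152*(-34))/(-191 + 2*4225) = 2407/2752 + 39168/(-191 + 8450) = 2407/2752 + 39168/8259 = 2407/2752 + 39168*(1/8259) = 2407/2752 + 13056/2753 = 42556583/7576256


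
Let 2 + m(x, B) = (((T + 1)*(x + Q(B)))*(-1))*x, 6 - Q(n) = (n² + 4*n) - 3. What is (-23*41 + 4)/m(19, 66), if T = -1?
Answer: 939/2 ≈ 469.50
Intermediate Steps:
Q(n) = 9 - n² - 4*n (Q(n) = 6 - ((n² + 4*n) - 3) = 6 - (-3 + n² + 4*n) = 6 + (3 - n² - 4*n) = 9 - n² - 4*n)
m(x, B) = -2 (m(x, B) = -2 + (((-1 + 1)*(x + (9 - B² - 4*B)))*(-1))*x = -2 + ((0*(9 + x - B² - 4*B))*(-1))*x = -2 + (0*(-1))*x = -2 + 0*x = -2 + 0 = -2)
(-23*41 + 4)/m(19, 66) = (-23*41 + 4)/(-2) = (-943 + 4)*(-½) = -939*(-½) = 939/2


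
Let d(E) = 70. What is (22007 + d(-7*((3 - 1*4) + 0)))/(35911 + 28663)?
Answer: 22077/64574 ≈ 0.34189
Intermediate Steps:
(22007 + d(-7*((3 - 1*4) + 0)))/(35911 + 28663) = (22007 + 70)/(35911 + 28663) = 22077/64574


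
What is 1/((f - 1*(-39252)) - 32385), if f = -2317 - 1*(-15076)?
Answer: 1/19626 ≈ 5.0953e-5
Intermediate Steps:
f = 12759 (f = -2317 + 15076 = 12759)
1/((f - 1*(-39252)) - 32385) = 1/((12759 - 1*(-39252)) - 32385) = 1/((12759 + 39252) - 32385) = 1/(52011 - 32385) = 1/19626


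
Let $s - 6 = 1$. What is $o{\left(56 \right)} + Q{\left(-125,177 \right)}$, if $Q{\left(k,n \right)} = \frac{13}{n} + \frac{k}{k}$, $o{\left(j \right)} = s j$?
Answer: $\frac{69574}{177} \approx 393.07$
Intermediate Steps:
$s = 7$ ($s = 6 + 1 = 7$)
$o{\left(j \right)} = 7 j$
$Q{\left(k,n \right)} = 1 + \frac{13}{n}$ ($Q{\left(k,n \right)} = \frac{13}{n} + 1 = 1 + \frac{13}{n}$)
$o{\left(56 \right)} + Q{\left(-125,177 \right)} = 7 \cdot 56 + \frac{13 + 177}{177} = 392 + \frac{1}{177} \cdot 190 = 392 + \frac{190}{177} = \frac{69574}{177}$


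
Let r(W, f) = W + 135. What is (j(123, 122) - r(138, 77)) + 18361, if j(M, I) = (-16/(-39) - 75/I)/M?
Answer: 10585711619/585234 ≈ 18088.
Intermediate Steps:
r(W, f) = 135 + W
j(M, I) = (16/39 - 75/I)/M (j(M, I) = (-16*(-1/39) - 75/I)/M = (16/39 - 75/I)/M)
(j(123, 122) - r(138, 77)) + 18361 = ((1/39)*(-2925 + 16*122)/(122*123) - (135 + 138)) + 18361 = ((1/39)*(1/122)*(1/123)*(-2925 + 1952) - 1*273) + 18361 = ((1/39)*(1/122)*(1/123)*(-973) - 273) + 18361 = (-973/585234 - 273) + 18361 = -159769855/585234 + 18361 = 10585711619/585234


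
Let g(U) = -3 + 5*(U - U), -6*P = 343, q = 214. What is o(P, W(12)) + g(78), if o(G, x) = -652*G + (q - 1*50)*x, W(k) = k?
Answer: 117713/3 ≈ 39238.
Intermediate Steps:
P = -343/6 (P = -1/6*343 = -343/6 ≈ -57.167)
g(U) = -3 (g(U) = -3 + 5*0 = -3 + 0 = -3)
o(G, x) = -652*G + 164*x (o(G, x) = -652*G + (214 - 1*50)*x = -652*G + (214 - 50)*x = -652*G + 164*x)
o(P, W(12)) + g(78) = (-652*(-343/6) + 164*12) - 3 = (111818/3 + 1968) - 3 = 117722/3 - 3 = 117713/3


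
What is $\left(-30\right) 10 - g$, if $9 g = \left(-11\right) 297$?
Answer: $63$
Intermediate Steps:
$g = -363$ ($g = \frac{\left(-11\right) 297}{9} = \frac{1}{9} \left(-3267\right) = -363$)
$\left(-30\right) 10 - g = \left(-30\right) 10 - -363 = -300 + 363 = 63$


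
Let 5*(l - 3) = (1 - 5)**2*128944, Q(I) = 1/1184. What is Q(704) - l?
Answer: -2442732891/5920 ≈ -4.1262e+5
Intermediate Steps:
Q(I) = 1/1184
l = 2063119/5 (l = 3 + ((1 - 5)**2*128944)/5 = 3 + ((-4)**2*128944)/5 = 3 + (16*128944)/5 = 3 + (1/5)*2063104 = 3 + 2063104/5 = 2063119/5 ≈ 4.1262e+5)
Q(704) - l = 1/1184 - 1*2063119/5 = 1/1184 - 2063119/5 = -2442732891/5920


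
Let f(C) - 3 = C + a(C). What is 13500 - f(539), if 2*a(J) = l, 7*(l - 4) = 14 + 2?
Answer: 90684/7 ≈ 12955.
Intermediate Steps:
l = 44/7 (l = 4 + (14 + 2)/7 = 4 + (⅐)*16 = 4 + 16/7 = 44/7 ≈ 6.2857)
a(J) = 22/7 (a(J) = (½)*(44/7) = 22/7)
f(C) = 43/7 + C (f(C) = 3 + (C + 22/7) = 3 + (22/7 + C) = 43/7 + C)
13500 - f(539) = 13500 - (43/7 + 539) = 13500 - 1*3816/7 = 13500 - 3816/7 = 90684/7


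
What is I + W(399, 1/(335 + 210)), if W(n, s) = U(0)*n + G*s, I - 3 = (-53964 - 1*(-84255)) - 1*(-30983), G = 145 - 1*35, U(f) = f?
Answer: 6679215/109 ≈ 61277.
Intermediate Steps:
G = 110 (G = 145 - 35 = 110)
I = 61277 (I = 3 + ((-53964 - 1*(-84255)) - 1*(-30983)) = 3 + ((-53964 + 84255) + 30983) = 3 + (30291 + 30983) = 3 + 61274 = 61277)
W(n, s) = 110*s (W(n, s) = 0*n + 110*s = 0 + 110*s = 110*s)
I + W(399, 1/(335 + 210)) = 61277 + 110/(335 + 210) = 61277 + 110/545 = 61277 + 110*(1/545) = 61277 + 22/109 = 6679215/109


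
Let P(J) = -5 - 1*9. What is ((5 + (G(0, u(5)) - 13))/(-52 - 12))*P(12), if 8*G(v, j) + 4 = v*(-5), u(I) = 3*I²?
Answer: -119/64 ≈ -1.8594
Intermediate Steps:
G(v, j) = -½ - 5*v/8 (G(v, j) = -½ + (v*(-5))/8 = -½ + (-5*v)/8 = -½ - 5*v/8)
P(J) = -14 (P(J) = -5 - 9 = -14)
((5 + (G(0, u(5)) - 13))/(-52 - 12))*P(12) = ((5 + ((-½ - 5/8*0) - 13))/(-52 - 12))*(-14) = ((5 + ((-½ + 0) - 13))/(-64))*(-14) = ((5 + (-½ - 13))*(-1/64))*(-14) = ((5 - 27/2)*(-1/64))*(-14) = -17/2*(-1/64)*(-14) = (17/128)*(-14) = -119/64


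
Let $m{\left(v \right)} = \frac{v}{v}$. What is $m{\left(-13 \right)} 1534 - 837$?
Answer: $697$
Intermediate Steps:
$m{\left(v \right)} = 1$
$m{\left(-13 \right)} 1534 - 837 = 1 \cdot 1534 - 837 = 1534 - 837 = 697$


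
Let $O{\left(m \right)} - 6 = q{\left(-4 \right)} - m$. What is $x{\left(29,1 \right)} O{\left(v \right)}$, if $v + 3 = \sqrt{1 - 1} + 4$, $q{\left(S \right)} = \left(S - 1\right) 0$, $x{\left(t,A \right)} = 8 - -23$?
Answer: $155$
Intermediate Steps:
$x{\left(t,A \right)} = 31$ ($x{\left(t,A \right)} = 8 + 23 = 31$)
$q{\left(S \right)} = 0$ ($q{\left(S \right)} = \left(-1 + S\right) 0 = 0$)
$v = 1$ ($v = -3 + \left(\sqrt{1 - 1} + 4\right) = -3 + \left(\sqrt{0} + 4\right) = -3 + \left(0 + 4\right) = -3 + 4 = 1$)
$O{\left(m \right)} = 6 - m$ ($O{\left(m \right)} = 6 + \left(0 - m\right) = 6 - m$)
$x{\left(29,1 \right)} O{\left(v \right)} = 31 \left(6 - 1\right) = 31 \cdot 5 = 155$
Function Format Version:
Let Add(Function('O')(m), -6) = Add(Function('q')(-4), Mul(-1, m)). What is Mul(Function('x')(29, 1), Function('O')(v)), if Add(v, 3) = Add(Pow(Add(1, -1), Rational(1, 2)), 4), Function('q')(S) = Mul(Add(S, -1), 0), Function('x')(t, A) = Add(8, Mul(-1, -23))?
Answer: 155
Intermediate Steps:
Function('x')(t, A) = 31 (Function('x')(t, A) = Add(8, 23) = 31)
Function('q')(S) = 0 (Function('q')(S) = Mul(Add(-1, S), 0) = 0)
v = 1 (v = Add(-3, Add(Pow(Add(1, -1), Rational(1, 2)), 4)) = Add(-3, Add(Pow(0, Rational(1, 2)), 4)) = Add(-3, Add(0, 4)) = Add(-3, 4) = 1)
Function('O')(m) = Add(6, Mul(-1, m)) (Function('O')(m) = Add(6, Add(0, Mul(-1, m))) = Add(6, Mul(-1, m)))
Mul(Function('x')(29, 1), Function('O')(v)) = Mul(31, Add(6, Mul(-1, 1))) = Mul(31, Add(6, -1)) = Mul(31, 5) = 155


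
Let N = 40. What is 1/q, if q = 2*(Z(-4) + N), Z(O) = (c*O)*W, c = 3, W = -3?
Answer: 1/152 ≈ 0.0065789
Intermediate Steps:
Z(O) = -9*O (Z(O) = (3*O)*(-3) = -9*O)
q = 152 (q = 2*(-9*(-4) + 40) = 2*(36 + 40) = 2*76 = 152)
1/q = 1/152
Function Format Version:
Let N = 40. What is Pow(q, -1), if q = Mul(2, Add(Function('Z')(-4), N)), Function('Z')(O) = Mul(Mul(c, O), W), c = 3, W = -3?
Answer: Rational(1, 152) ≈ 0.0065789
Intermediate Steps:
Function('Z')(O) = Mul(-9, O) (Function('Z')(O) = Mul(Mul(3, O), -3) = Mul(-9, O))
q = 152 (q = Mul(2, Add(Mul(-9, -4), 40)) = Mul(2, Add(36, 40)) = Mul(2, 76) = 152)
Pow(q, -1) = Pow(152, -1) = Rational(1, 152)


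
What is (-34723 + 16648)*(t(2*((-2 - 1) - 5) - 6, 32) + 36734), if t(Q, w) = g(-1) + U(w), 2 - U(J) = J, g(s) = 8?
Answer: -663569400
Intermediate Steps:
U(J) = 2 - J
t(Q, w) = 10 - w (t(Q, w) = 8 + (2 - w) = 10 - w)
(-34723 + 16648)*(t(2*((-2 - 1) - 5) - 6, 32) + 36734) = (-34723 + 16648)*((10 - 1*32) + 36734) = -18075*((10 - 32) + 36734) = -18075*(-22 + 36734) = -18075*36712 = -663569400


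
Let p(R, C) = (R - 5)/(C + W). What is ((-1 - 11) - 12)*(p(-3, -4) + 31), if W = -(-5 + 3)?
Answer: -840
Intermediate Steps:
W = 2 (W = -1*(-2) = 2)
p(R, C) = (-5 + R)/(2 + C) (p(R, C) = (R - 5)/(C + 2) = (-5 + R)/(2 + C))
((-1 - 11) - 12)*(p(-3, -4) + 31) = ((-1 - 11) - 12)*((-5 - 3)/(2 - 4) + 31) = (-12 - 12)*(-8/(-2) + 31) = -24*(-½*(-8) + 31) = -24*(4 + 31) = -24*35 = -840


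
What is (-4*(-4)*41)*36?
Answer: 23616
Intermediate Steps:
(-4*(-4)*41)*36 = (16*41)*36 = 656*36 = 23616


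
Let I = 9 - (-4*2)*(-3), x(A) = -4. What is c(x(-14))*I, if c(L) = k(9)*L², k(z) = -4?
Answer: 960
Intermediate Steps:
I = -15 (I = 9 - (-8)*(-3) = 9 - 1*24 = 9 - 24 = -15)
c(L) = -4*L²
c(x(-14))*I = -4*(-4)²*(-15) = -4*16*(-15) = -64*(-15) = 960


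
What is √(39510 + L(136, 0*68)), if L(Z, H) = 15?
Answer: 5*√1581 ≈ 198.81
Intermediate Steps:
√(39510 + L(136, 0*68)) = √(39510 + 15) = √39525 = 5*√1581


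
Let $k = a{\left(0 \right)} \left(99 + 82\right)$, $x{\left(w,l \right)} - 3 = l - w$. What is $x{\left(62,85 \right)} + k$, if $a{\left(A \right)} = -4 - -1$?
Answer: $-517$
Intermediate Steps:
$a{\left(A \right)} = -3$ ($a{\left(A \right)} = -4 + 1 = -3$)
$x{\left(w,l \right)} = 3 + l - w$ ($x{\left(w,l \right)} = 3 + \left(l - w\right) = 3 + l - w$)
$k = -543$ ($k = - 3 \left(99 + 82\right) = \left(-3\right) 181 = -543$)
$x{\left(62,85 \right)} + k = \left(3 + 85 - 62\right) - 543 = 26 - 543 = -517$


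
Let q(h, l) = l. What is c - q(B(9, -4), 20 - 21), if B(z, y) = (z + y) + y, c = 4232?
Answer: 4233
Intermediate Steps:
B(z, y) = z + 2*y (B(z, y) = (y + z) + y = z + 2*y)
c - q(B(9, -4), 20 - 21) = 4232 - (20 - 21) = 4232 - 1*(-1) = 4232 + 1 = 4233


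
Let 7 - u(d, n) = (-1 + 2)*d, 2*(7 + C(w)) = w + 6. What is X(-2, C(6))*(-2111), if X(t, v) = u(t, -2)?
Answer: -18999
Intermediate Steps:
C(w) = -4 + w/2 (C(w) = -7 + (w + 6)/2 = -7 + (6 + w)/2 = -7 + (3 + w/2) = -4 + w/2)
u(d, n) = 7 - d (u(d, n) = 7 - (-1 + 2)*d = 7 - d)
X(t, v) = 7 - t
X(-2, C(6))*(-2111) = (7 - 1*(-2))*(-2111) = (7 + 2)*(-2111) = 9*(-2111) = -18999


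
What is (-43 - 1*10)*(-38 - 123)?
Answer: 8533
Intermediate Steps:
(-43 - 1*10)*(-38 - 123) = (-43 - 10)*(-161) = -53*(-161) = 8533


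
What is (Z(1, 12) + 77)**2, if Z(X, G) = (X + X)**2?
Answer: 6561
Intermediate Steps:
Z(X, G) = 4*X**2 (Z(X, G) = (2*X)**2 = 4*X**2)
(Z(1, 12) + 77)**2 = (4*1**2 + 77)**2 = (4*1 + 77)**2 = (4 + 77)**2 = 81**2 = 6561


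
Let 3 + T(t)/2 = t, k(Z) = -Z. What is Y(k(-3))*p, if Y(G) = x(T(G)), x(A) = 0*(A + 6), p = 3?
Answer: 0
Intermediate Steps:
T(t) = -6 + 2*t
x(A) = 0 (x(A) = 0*(6 + A) = 0)
Y(G) = 0
Y(k(-3))*p = 0*3 = 0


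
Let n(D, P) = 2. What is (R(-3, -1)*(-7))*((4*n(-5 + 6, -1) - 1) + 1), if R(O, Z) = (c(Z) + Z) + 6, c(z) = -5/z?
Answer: -560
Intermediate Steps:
R(O, Z) = 6 + Z - 5/Z (R(O, Z) = (-5/Z + Z) + 6 = (Z - 5/Z) + 6 = 6 + Z - 5/Z)
(R(-3, -1)*(-7))*((4*n(-5 + 6, -1) - 1) + 1) = ((6 - 1 - 5/(-1))*(-7))*((4*2 - 1) + 1) = ((6 - 1 - 5*(-1))*(-7))*((8 - 1) + 1) = ((6 - 1 + 5)*(-7))*(7 + 1) = (10*(-7))*8 = -70*8 = -560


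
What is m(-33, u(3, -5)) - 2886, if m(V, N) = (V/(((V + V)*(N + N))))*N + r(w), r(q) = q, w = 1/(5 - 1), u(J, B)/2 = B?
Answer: -5771/2 ≈ -2885.5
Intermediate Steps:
u(J, B) = 2*B
w = ¼ (w = 1/4 = ¼ ≈ 0.25000)
m(V, N) = ½ (m(V, N) = (V/(((V + V)*(N + N))))*N + ¼ = (V/(((2*V)*(2*N))))*N + ¼ = (V/((4*N*V)))*N + ¼ = ((1/(4*N*V))*V)*N + ¼ = (1/(4*N))*N + ¼ = ¼ + ¼ = ½)
m(-33, u(3, -5)) - 2886 = ½ - 2886 = -5771/2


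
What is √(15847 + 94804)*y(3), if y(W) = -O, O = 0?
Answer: 0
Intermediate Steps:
y(W) = 0 (y(W) = -1*0 = 0)
√(15847 + 94804)*y(3) = √(15847 + 94804)*0 = √110651*0 = 0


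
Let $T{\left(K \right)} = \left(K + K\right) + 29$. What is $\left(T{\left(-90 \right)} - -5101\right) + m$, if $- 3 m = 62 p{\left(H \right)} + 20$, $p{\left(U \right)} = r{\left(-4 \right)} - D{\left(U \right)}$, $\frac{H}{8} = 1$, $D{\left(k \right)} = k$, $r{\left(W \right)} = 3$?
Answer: $\frac{15140}{3} \approx 5046.7$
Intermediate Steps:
$T{\left(K \right)} = 29 + 2 K$ ($T{\left(K \right)} = 2 K + 29 = 29 + 2 K$)
$H = 8$ ($H = 8 \cdot 1 = 8$)
$p{\left(U \right)} = 3 - U$
$m = \frac{290}{3}$ ($m = - \frac{62 \left(3 - 8\right) + 20}{3} = - \frac{62 \left(-5\right) + 20}{3} = - \frac{-310 + 20}{3} = \left(- \frac{1}{3}\right) \left(-290\right) = \frac{290}{3} \approx 96.667$)
$\left(T{\left(-90 \right)} - -5101\right) + m = \left(\left(29 + 2 \left(-90\right)\right) - -5101\right) + \frac{290}{3} = \left(\left(29 - 180\right) + \left(-2845 + 7946\right)\right) + \frac{290}{3} = \left(-151 + 5101\right) + \frac{290}{3} = 4950 + \frac{290}{3} = \frac{15140}{3}$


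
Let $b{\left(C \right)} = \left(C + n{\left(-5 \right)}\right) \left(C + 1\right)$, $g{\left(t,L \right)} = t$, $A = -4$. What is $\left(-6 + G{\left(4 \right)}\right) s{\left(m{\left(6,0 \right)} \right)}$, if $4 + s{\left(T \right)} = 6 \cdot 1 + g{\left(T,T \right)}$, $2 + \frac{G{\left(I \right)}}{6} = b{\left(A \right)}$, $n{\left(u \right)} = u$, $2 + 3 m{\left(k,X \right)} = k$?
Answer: $480$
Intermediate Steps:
$m{\left(k,X \right)} = - \frac{2}{3} + \frac{k}{3}$
$b{\left(C \right)} = \left(1 + C\right) \left(-5 + C\right)$ ($b{\left(C \right)} = \left(C - 5\right) \left(C + 1\right) = \left(-5 + C\right) \left(1 + C\right) = \left(1 + C\right) \left(-5 + C\right)$)
$G{\left(I \right)} = 150$ ($G{\left(I \right)} = -12 + 6 \left(-5 + \left(-4\right)^{2} - -16\right) = -12 + 6 \left(-5 + 16 + 16\right) = -12 + 6 \cdot 27 = -12 + 162 = 150$)
$s{\left(T \right)} = 2 + T$ ($s{\left(T \right)} = -4 + \left(6 \cdot 1 + T\right) = -4 + \left(6 + T\right) = 2 + T$)
$\left(-6 + G{\left(4 \right)}\right) s{\left(m{\left(6,0 \right)} \right)} = \left(-6 + 150\right) \left(2 + \left(- \frac{2}{3} + \frac{1}{3} \cdot 6\right)\right) = 144 \left(2 + \left(- \frac{2}{3} + 2\right)\right) = 144 \left(2 + \frac{4}{3}\right) = 144 \cdot \frac{10}{3} = 480$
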